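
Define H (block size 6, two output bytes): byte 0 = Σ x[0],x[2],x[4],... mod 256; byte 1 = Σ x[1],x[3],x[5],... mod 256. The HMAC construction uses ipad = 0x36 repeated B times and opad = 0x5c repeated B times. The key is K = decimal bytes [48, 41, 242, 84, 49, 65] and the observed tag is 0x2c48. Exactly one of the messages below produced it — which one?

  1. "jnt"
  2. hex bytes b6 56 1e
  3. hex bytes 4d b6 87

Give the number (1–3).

3

Key decimal bytes [48, 41, 242, 84, 49, 65] = 30 29 f2 54 31 41 is exactly B = 6 bytes: K' = 30 29 f2 54 31 41.
K' ⊕ ipad = 06 1f c4 62 07 77; K' ⊕ opad = 6c 75 ae 08 6d 1d.
m1: inner = H(06 1f c4 62 07 77 6a 6e 74) = af 66; tag = H(6c 75 ae 08 6d 1d af 66) = 3600
m2: inner = H(06 1f c4 62 07 77 b6 56 1e) = a5 4e; tag = H(6c 75 ae 08 6d 1d a5 4e) = 2ce8
m3: inner = H(06 1f c4 62 07 77 4d b6 87) = a5 ae; tag = H(6c 75 ae 08 6d 1d a5 ae) = 2c48 ← matches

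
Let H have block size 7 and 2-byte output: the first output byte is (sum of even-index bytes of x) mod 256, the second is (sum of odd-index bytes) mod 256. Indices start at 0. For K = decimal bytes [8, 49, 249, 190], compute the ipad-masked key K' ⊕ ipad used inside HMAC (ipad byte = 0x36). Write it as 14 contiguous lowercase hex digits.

Key decimal bytes [8, 49, 249, 190] = 08 31 f9 be is 4 bytes ≤ B = 7; zero-pad to 7 bytes: K' = 08 31 f9 be 00 00 00.
XOR each byte with 0x36: 08⊕36=3e, 31⊕36=07, f9⊕36=cf, be⊕36=88, 00⊕36=36, 00⊕36=36, 00⊕36=36.

3e07cf88363636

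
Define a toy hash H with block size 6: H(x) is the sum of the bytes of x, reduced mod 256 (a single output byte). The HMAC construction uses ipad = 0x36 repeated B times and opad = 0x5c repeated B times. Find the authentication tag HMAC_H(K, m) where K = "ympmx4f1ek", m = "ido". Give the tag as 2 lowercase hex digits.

Key "ympmx4f1ek" = 79 6d 70 6d 78 34 66 31 65 6b is 10 bytes > B = 6, so hash it first: H(key) = d6, then zero-pad to 6 bytes: K' = d6 00 00 00 00 00.
K' ⊕ ipad = e0 36 36 36 36 36.  K' ⊕ opad = 8a 5c 5c 5c 5c 5c.
Inner input = (K'⊕ipad) ∥ m = e0 36 36 36 36 36 ∥ 69 64 6f.
Inner hash: sum = 224+54+54+54+54+54+105+100+111 = 810; mod 256 = 42 → 2a.
Outer input = (K'⊕opad) ∥ inner = 8a 5c 5c 5c 5c 5c ∥ 2a.
Outer hash (tag): sum = 138+92+92+92+92+92+42 = 640; mod 256 = 128 → 80.

80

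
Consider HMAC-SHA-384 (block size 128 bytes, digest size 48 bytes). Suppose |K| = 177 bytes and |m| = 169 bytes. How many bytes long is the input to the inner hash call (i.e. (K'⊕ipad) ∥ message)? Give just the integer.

297

Key is 177 > 128 bytes, so it is hashed to 48 bytes then zero-padded to 128: |K'| = 128.
Inner input = (K'⊕ipad) ∥ m → 128 + 169 = 297 bytes.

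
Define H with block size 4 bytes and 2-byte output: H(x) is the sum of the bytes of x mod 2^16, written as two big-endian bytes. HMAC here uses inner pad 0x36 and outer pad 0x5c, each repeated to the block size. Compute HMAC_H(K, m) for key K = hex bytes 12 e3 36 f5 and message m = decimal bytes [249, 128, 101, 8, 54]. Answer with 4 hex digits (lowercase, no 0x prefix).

02fb

Key hex bytes 12 e3 36 f5 is exactly B = 4 bytes: K' = 12 e3 36 f5.
K' ⊕ ipad = 24 d5 00 c3.  K' ⊕ opad = 4e bf 6a a9.
Inner input = (K'⊕ipad) ∥ m = 24 d5 00 c3 ∥ f9 80 65 08 36.
Inner hash: sum = 36+213+0+195+249+128+101+8+54 = 984 → 03 d8.
Outer input = (K'⊕opad) ∥ inner = 4e bf 6a a9 ∥ 03 d8.
Outer hash (tag): sum = 78+191+106+169+3+216 = 763 → 02 fb.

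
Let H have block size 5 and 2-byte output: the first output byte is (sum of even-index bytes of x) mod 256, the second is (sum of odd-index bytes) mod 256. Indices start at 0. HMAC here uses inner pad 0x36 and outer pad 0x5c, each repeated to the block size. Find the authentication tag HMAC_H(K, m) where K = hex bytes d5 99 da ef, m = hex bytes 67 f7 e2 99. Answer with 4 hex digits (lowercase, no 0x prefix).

Key hex bytes d5 99 da ef is 4 bytes ≤ B = 5; zero-pad to 5 bytes: K' = d5 99 da ef 00.
K' ⊕ ipad = e3 af ec d9 36.  K' ⊕ opad = 89 c5 86 b3 5c.
Inner input = (K'⊕ipad) ∥ m = e3 af ec d9 36 ∥ 67 f7 e2 99.
Inner hash: even-index sum = 917 mod 256 = 149; odd-index sum = 721 mod 256 = 209 → 95 d1.
Outer input = (K'⊕opad) ∥ inner = 89 c5 86 b3 5c ∥ 95 d1.
Outer hash (tag): even-index sum = 572 mod 256 = 60; odd-index sum = 525 mod 256 = 13 → 3c 0d.

3c0d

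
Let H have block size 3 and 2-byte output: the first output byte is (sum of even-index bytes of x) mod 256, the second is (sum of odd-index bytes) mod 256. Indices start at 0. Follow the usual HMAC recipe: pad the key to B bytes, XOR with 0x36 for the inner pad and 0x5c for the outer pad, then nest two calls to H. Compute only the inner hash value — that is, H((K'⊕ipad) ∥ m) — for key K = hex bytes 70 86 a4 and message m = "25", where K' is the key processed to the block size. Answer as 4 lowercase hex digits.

Key hex bytes 70 86 a4 is exactly B = 3 bytes: K' = 70 86 a4.
K' ⊕ ipad = 46 b0 92.
Inner input = 46 b0 92 ∥ 32 35.
Inner hash: even-index sum = 269 mod 256 = 13; odd-index sum = 226 mod 256 = 226 → 0d e2.

0de2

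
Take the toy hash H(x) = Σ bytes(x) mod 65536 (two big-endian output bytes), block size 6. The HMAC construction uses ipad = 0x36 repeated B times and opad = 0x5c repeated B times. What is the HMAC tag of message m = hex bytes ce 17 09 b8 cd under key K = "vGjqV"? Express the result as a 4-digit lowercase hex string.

Key "vGjqV" = 76 47 6a 71 56 is 5 bytes ≤ B = 6; zero-pad to 6 bytes: K' = 76 47 6a 71 56 00.
K' ⊕ ipad = 40 71 5c 47 60 36.  K' ⊕ opad = 2a 1b 36 2d 0a 5c.
Inner input = (K'⊕ipad) ∥ m = 40 71 5c 47 60 36 ∥ ce 17 09 b8 cd.
Inner hash: sum = 64+113+92+71+96+54+206+23+9+184+205 = 1117 → 04 5d.
Outer input = (K'⊕opad) ∥ inner = 2a 1b 36 2d 0a 5c ∥ 04 5d.
Outer hash (tag): sum = 42+27+54+45+10+92+4+93 = 367 → 01 6f.

016f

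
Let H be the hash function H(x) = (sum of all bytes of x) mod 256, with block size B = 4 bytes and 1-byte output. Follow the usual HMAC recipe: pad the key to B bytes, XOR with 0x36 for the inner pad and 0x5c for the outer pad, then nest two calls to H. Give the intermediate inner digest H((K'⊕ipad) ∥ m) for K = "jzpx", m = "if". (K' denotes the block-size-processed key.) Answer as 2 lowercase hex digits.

0b

Key "jzpx" = 6a 7a 70 78 is exactly B = 4 bytes: K' = 6a 7a 70 78.
K' ⊕ ipad = 5c 4c 46 4e.
Inner input = 5c 4c 46 4e ∥ 69 66.
Inner hash: sum = 92+76+70+78+105+102 = 523; mod 256 = 11 → 0b.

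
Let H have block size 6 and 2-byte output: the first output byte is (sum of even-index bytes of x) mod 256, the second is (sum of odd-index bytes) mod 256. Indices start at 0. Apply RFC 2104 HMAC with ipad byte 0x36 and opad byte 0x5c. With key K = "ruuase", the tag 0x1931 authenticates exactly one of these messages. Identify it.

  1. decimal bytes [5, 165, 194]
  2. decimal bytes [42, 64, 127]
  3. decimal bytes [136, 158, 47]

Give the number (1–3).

1

Key "ruuase" = 72 75 75 61 73 65 is exactly B = 6 bytes: K' = 72 75 75 61 73 65.
K' ⊕ ipad = 44 43 43 57 45 53; K' ⊕ opad = 2e 29 29 3d 2f 39.
m1: inner = H(44 43 43 57 45 53 05 a5 c2) = 93 92; tag = H(2e 29 29 3d 2f 39 93 92) = 1931 ← matches
m2: inner = H(44 43 43 57 45 53 2a 40 7f) = 75 2d; tag = H(2e 29 29 3d 2f 39 75 2d) = fbcc
m3: inner = H(44 43 43 57 45 53 88 9e 2f) = 83 8b; tag = H(2e 29 29 3d 2f 39 83 8b) = 092a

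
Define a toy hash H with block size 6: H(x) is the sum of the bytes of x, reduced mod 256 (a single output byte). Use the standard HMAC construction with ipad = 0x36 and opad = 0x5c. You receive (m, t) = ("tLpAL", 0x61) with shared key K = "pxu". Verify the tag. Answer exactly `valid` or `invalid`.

Key "pxu" = 70 78 75 is 3 bytes ≤ B = 6; zero-pad to 6 bytes: K' = 70 78 75 00 00 00.
K' ⊕ ipad = 46 4e 43 36 36 36; K' ⊕ opad = 2c 24 29 5c 5c 5c.
Inner hash: sum = 70+78+67+54+54+54+116+76+112+65+76 = 822; mod 256 = 54 → 36.
Outer hash (recomputed tag): sum = 44+36+41+92+92+92+54 = 451; mod 256 = 195 → c3.
Recomputed tag = c3; claimed = 61 → mismatch.

invalid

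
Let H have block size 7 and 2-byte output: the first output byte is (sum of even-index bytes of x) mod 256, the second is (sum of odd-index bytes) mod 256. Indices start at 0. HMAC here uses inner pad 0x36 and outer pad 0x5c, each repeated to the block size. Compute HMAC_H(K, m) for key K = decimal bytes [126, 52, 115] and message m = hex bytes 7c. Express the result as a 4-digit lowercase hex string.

Key decimal bytes [126, 52, 115] = 7e 34 73 is 3 bytes ≤ B = 7; zero-pad to 7 bytes: K' = 7e 34 73 00 00 00 00.
K' ⊕ ipad = 48 02 45 36 36 36 36.  K' ⊕ opad = 22 68 2f 5c 5c 5c 5c.
Inner input = (K'⊕ipad) ∥ m = 48 02 45 36 36 36 36 ∥ 7c.
Inner hash: even-index sum = 249 mod 256 = 249; odd-index sum = 234 mod 256 = 234 → f9 ea.
Outer input = (K'⊕opad) ∥ inner = 22 68 2f 5c 5c 5c 5c ∥ f9 ea.
Outer hash (tag): even-index sum = 499 mod 256 = 243; odd-index sum = 537 mod 256 = 25 → f3 19.

f319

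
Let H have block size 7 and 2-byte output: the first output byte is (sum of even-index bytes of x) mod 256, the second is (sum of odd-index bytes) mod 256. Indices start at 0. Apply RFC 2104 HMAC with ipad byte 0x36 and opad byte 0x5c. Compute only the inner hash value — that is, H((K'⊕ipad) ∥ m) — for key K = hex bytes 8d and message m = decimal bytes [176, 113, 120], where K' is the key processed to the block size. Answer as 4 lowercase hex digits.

Key hex bytes 8d is 1 byte ≤ B = 7; zero-pad to 7 bytes: K' = 8d 00 00 00 00 00 00.
K' ⊕ ipad = bb 36 36 36 36 36 36.
Inner input = bb 36 36 36 36 36 36 ∥ b0 71 78.
Inner hash: even-index sum = 462 mod 256 = 206; odd-index sum = 458 mod 256 = 202 → ce ca.

ceca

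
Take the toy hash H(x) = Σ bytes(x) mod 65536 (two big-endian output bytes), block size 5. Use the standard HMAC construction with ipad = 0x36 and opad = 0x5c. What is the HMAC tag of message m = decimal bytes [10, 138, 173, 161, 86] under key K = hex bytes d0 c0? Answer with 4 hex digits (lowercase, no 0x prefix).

02f6

Key hex bytes d0 c0 is 2 bytes ≤ B = 5; zero-pad to 5 bytes: K' = d0 c0 00 00 00.
K' ⊕ ipad = e6 f6 36 36 36.  K' ⊕ opad = 8c 9c 5c 5c 5c.
Inner input = (K'⊕ipad) ∥ m = e6 f6 36 36 36 ∥ 0a 8a ad a1 56.
Inner hash: sum = 230+246+54+54+54+10+138+173+161+86 = 1206 → 04 b6.
Outer input = (K'⊕opad) ∥ inner = 8c 9c 5c 5c 5c ∥ 04 b6.
Outer hash (tag): sum = 140+156+92+92+92+4+182 = 758 → 02 f6.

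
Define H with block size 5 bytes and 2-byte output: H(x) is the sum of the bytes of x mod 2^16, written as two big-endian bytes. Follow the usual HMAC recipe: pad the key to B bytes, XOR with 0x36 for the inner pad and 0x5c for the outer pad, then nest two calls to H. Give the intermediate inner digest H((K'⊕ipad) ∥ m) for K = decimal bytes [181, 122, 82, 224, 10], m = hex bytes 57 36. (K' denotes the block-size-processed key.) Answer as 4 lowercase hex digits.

02d2

Key decimal bytes [181, 122, 82, 224, 10] = b5 7a 52 e0 0a is exactly B = 5 bytes: K' = b5 7a 52 e0 0a.
K' ⊕ ipad = 83 4c 64 d6 3c.
Inner input = 83 4c 64 d6 3c ∥ 57 36.
Inner hash: sum = 131+76+100+214+60+87+54 = 722 → 02 d2.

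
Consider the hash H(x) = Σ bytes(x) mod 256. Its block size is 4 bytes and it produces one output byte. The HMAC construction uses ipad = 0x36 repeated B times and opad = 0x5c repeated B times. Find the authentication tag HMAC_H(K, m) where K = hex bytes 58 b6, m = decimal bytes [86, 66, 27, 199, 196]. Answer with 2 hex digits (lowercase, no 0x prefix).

3e

Key hex bytes 58 b6 is 2 bytes ≤ B = 4; zero-pad to 4 bytes: K' = 58 b6 00 00.
K' ⊕ ipad = 6e 80 36 36.  K' ⊕ opad = 04 ea 5c 5c.
Inner input = (K'⊕ipad) ∥ m = 6e 80 36 36 ∥ 56 42 1b c7 c4.
Inner hash: sum = 110+128+54+54+86+66+27+199+196 = 920; mod 256 = 152 → 98.
Outer input = (K'⊕opad) ∥ inner = 04 ea 5c 5c ∥ 98.
Outer hash (tag): sum = 4+234+92+92+152 = 574; mod 256 = 62 → 3e.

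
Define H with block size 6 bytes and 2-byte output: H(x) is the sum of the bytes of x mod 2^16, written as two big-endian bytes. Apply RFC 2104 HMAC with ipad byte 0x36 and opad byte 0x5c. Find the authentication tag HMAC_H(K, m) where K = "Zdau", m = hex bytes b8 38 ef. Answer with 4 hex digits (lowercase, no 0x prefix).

0202

Key "Zdau" = 5a 64 61 75 is 4 bytes ≤ B = 6; zero-pad to 6 bytes: K' = 5a 64 61 75 00 00.
K' ⊕ ipad = 6c 52 57 43 36 36.  K' ⊕ opad = 06 38 3d 29 5c 5c.
Inner input = (K'⊕ipad) ∥ m = 6c 52 57 43 36 36 ∥ b8 38 ef.
Inner hash: sum = 108+82+87+67+54+54+184+56+239 = 931 → 03 a3.
Outer input = (K'⊕opad) ∥ inner = 06 38 3d 29 5c 5c ∥ 03 a3.
Outer hash (tag): sum = 6+56+61+41+92+92+3+163 = 514 → 02 02.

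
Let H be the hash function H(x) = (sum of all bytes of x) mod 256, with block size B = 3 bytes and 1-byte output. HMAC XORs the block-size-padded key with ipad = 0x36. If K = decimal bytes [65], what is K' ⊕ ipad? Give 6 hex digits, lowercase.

773636

Key decimal bytes [65] = 41 is 1 byte ≤ B = 3; zero-pad to 3 bytes: K' = 41 00 00.
XOR each byte with 0x36: 41⊕36=77, 00⊕36=36, 00⊕36=36.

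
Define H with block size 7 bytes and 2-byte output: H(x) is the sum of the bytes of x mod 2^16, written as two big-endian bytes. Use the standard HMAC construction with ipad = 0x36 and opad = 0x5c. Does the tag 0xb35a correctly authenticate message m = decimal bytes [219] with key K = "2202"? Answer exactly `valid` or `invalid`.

Key "2202" = 32 32 30 32 is 4 bytes ≤ B = 7; zero-pad to 7 bytes: K' = 32 32 30 32 00 00 00.
K' ⊕ ipad = 04 04 06 04 36 36 36; K' ⊕ opad = 6e 6e 6c 6e 5c 5c 5c.
Inner hash: sum = 4+4+6+4+54+54+54+219 = 399 → 01 8f.
Outer hash (recomputed tag): sum = 110+110+108+110+92+92+92+1+143 = 858 → 03 5a.
Recomputed tag = 035a; claimed = b35a → mismatch.

invalid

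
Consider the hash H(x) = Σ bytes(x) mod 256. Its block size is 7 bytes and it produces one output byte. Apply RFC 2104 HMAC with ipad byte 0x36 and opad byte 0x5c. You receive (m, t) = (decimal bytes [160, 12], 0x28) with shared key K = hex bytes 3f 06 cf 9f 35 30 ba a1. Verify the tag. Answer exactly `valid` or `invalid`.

Key hex bytes 3f 06 cf 9f 35 30 ba a1 is 8 bytes > B = 7, so hash it first: H(key) = 73, then zero-pad to 7 bytes: K' = 73 00 00 00 00 00 00.
K' ⊕ ipad = 45 36 36 36 36 36 36; K' ⊕ opad = 2f 5c 5c 5c 5c 5c 5c.
Inner hash: sum = 69+54+54+54+54+54+54+160+12 = 565; mod 256 = 53 → 35.
Outer hash (recomputed tag): sum = 47+92+92+92+92+92+92+53 = 652; mod 256 = 140 → 8c.
Recomputed tag = 8c; claimed = 28 → mismatch.

invalid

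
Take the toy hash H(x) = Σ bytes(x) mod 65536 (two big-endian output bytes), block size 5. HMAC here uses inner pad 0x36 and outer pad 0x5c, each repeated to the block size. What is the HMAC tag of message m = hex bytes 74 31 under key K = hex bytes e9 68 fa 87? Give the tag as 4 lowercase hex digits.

Key hex bytes e9 68 fa 87 is 4 bytes ≤ B = 5; zero-pad to 5 bytes: K' = e9 68 fa 87 00.
K' ⊕ ipad = df 5e cc b1 36.  K' ⊕ opad = b5 34 a6 db 5c.
Inner input = (K'⊕ipad) ∥ m = df 5e cc b1 36 ∥ 74 31.
Inner hash: sum = 223+94+204+177+54+116+49 = 917 → 03 95.
Outer input = (K'⊕opad) ∥ inner = b5 34 a6 db 5c ∥ 03 95.
Outer hash (tag): sum = 181+52+166+219+92+3+149 = 862 → 03 5e.

035e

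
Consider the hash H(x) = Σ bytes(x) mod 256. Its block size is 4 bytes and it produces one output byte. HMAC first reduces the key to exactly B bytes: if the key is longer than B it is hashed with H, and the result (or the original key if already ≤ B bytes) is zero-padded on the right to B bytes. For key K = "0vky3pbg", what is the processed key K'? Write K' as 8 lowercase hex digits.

f6000000

|K| = 8 > B = 4, so first hash the key.
H(K): sum = 48+118+107+121+51+112+98+103 = 758; mod 256 = 246 → f6.
Zero-pad H(K) = f6 to 4 bytes: K' = f6 00 00 00.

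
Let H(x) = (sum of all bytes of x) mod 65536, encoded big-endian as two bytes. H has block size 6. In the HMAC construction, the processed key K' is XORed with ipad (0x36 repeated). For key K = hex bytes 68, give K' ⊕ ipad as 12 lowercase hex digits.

5e3636363636

Key hex bytes 68 is 1 byte ≤ B = 6; zero-pad to 6 bytes: K' = 68 00 00 00 00 00.
XOR each byte with 0x36: 68⊕36=5e, 00⊕36=36, 00⊕36=36, 00⊕36=36, 00⊕36=36, 00⊕36=36.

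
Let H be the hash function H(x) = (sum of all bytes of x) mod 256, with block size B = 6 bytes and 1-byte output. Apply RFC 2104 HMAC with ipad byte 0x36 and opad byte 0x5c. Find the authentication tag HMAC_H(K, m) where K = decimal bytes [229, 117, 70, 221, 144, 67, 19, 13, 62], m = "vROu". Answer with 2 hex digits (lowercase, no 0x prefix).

Key decimal bytes [229, 117, 70, 221, 144, 67, 19, 13, 62] = e5 75 46 dd 90 43 13 0d 3e is 9 bytes > B = 6, so hash it first: H(key) = ae, then zero-pad to 6 bytes: K' = ae 00 00 00 00 00.
K' ⊕ ipad = 98 36 36 36 36 36.  K' ⊕ opad = f2 5c 5c 5c 5c 5c.
Inner input = (K'⊕ipad) ∥ m = 98 36 36 36 36 36 ∥ 76 52 4f 75.
Inner hash: sum = 152+54+54+54+54+54+118+82+79+117 = 818; mod 256 = 50 → 32.
Outer input = (K'⊕opad) ∥ inner = f2 5c 5c 5c 5c 5c ∥ 32.
Outer hash (tag): sum = 242+92+92+92+92+92+50 = 752; mod 256 = 240 → f0.

f0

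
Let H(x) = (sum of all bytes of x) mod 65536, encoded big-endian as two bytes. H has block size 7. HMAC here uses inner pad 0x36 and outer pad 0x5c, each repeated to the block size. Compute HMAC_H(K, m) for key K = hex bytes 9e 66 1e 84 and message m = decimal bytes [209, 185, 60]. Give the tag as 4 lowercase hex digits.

Key hex bytes 9e 66 1e 84 is 4 bytes ≤ B = 7; zero-pad to 7 bytes: K' = 9e 66 1e 84 00 00 00.
K' ⊕ ipad = a8 50 28 b2 36 36 36.  K' ⊕ opad = c2 3a 42 d8 5c 5c 5c.
Inner input = (K'⊕ipad) ∥ m = a8 50 28 b2 36 36 36 ∥ d1 b9 3c.
Inner hash: sum = 168+80+40+178+54+54+54+209+185+60 = 1082 → 04 3a.
Outer input = (K'⊕opad) ∥ inner = c2 3a 42 d8 5c 5c 5c ∥ 04 3a.
Outer hash (tag): sum = 194+58+66+216+92+92+92+4+58 = 872 → 03 68.

0368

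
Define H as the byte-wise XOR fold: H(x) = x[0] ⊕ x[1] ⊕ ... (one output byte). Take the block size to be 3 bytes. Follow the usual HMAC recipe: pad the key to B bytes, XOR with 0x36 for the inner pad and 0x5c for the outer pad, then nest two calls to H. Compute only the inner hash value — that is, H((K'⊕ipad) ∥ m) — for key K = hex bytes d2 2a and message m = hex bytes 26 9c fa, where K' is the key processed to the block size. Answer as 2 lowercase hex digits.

8e

Key hex bytes d2 2a is 2 bytes ≤ B = 3; zero-pad to 3 bytes: K' = d2 2a 00.
K' ⊕ ipad = e4 1c 36.
Inner input = e4 1c 36 ∥ 26 9c fa.
Inner hash: XOR e4⊕1c⊕36⊕26⊕9c⊕fa = 8e.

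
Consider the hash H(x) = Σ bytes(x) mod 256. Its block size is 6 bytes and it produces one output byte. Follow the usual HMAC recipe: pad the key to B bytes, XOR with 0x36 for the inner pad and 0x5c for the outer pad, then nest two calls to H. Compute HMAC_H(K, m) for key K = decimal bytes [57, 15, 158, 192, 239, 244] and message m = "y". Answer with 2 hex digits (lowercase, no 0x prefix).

6b

Key decimal bytes [57, 15, 158, 192, 239, 244] = 39 0f 9e c0 ef f4 is exactly B = 6 bytes: K' = 39 0f 9e c0 ef f4.
K' ⊕ ipad = 0f 39 a8 f6 d9 c2.  K' ⊕ opad = 65 53 c2 9c b3 a8.
Inner input = (K'⊕ipad) ∥ m = 0f 39 a8 f6 d9 c2 ∥ 79.
Inner hash: sum = 15+57+168+246+217+194+121 = 1018; mod 256 = 250 → fa.
Outer input = (K'⊕opad) ∥ inner = 65 53 c2 9c b3 a8 ∥ fa.
Outer hash (tag): sum = 101+83+194+156+179+168+250 = 1131; mod 256 = 107 → 6b.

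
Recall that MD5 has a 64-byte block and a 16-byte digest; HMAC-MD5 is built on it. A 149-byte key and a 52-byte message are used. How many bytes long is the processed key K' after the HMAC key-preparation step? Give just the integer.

Key is 149 > 64 bytes, so it is hashed to 16 bytes then zero-padded to 64: |K'| = 64.

64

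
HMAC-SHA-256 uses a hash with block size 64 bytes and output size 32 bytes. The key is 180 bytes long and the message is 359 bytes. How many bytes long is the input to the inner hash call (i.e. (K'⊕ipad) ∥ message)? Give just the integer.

423

Key is 180 > 64 bytes, so it is hashed to 32 bytes then zero-padded to 64: |K'| = 64.
Inner input = (K'⊕ipad) ∥ m → 64 + 359 = 423 bytes.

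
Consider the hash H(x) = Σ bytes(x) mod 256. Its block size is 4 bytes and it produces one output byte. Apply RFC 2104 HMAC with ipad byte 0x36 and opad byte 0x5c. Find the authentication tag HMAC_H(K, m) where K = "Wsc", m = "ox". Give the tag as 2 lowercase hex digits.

ed

Key "Wsc" = 57 73 63 is 3 bytes ≤ B = 4; zero-pad to 4 bytes: K' = 57 73 63 00.
K' ⊕ ipad = 61 45 55 36.  K' ⊕ opad = 0b 2f 3f 5c.
Inner input = (K'⊕ipad) ∥ m = 61 45 55 36 ∥ 6f 78.
Inner hash: sum = 97+69+85+54+111+120 = 536; mod 256 = 24 → 18.
Outer input = (K'⊕opad) ∥ inner = 0b 2f 3f 5c ∥ 18.
Outer hash (tag): sum = 11+47+63+92+24 = 237 → ed.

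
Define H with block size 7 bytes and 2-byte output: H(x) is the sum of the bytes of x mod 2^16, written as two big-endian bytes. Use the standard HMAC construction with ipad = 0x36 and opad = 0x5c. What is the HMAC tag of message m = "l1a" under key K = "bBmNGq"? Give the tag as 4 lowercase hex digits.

01cd

Key "bBmNGq" = 62 42 6d 4e 47 71 is 6 bytes ≤ B = 7; zero-pad to 7 bytes: K' = 62 42 6d 4e 47 71 00.
K' ⊕ ipad = 54 74 5b 78 71 47 36.  K' ⊕ opad = 3e 1e 31 12 1b 2d 5c.
Inner input = (K'⊕ipad) ∥ m = 54 74 5b 78 71 47 36 ∥ 6c 31 61.
Inner hash: sum = 84+116+91+120+113+71+54+108+49+97 = 903 → 03 87.
Outer input = (K'⊕opad) ∥ inner = 3e 1e 31 12 1b 2d 5c ∥ 03 87.
Outer hash (tag): sum = 62+30+49+18+27+45+92+3+135 = 461 → 01 cd.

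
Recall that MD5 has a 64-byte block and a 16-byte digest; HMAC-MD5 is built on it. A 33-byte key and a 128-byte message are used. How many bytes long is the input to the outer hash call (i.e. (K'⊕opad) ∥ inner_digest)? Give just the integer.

Key is 33 ≤ 64 bytes, zero-padded: |K'| = 64.
Outer input = (K'⊕opad) ∥ H(inner) → 64 + 16 = 80 bytes.

80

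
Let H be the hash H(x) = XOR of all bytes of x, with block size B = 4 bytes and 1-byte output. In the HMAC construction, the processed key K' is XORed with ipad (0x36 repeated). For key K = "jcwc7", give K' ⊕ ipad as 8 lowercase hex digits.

1c363636

Key "jcwc7" = 6a 63 77 63 37 is 5 bytes > B = 4, so hash it first: H(key) = 2a, then zero-pad to 4 bytes: K' = 2a 00 00 00.
XOR each byte with 0x36: 2a⊕36=1c, 00⊕36=36, 00⊕36=36, 00⊕36=36.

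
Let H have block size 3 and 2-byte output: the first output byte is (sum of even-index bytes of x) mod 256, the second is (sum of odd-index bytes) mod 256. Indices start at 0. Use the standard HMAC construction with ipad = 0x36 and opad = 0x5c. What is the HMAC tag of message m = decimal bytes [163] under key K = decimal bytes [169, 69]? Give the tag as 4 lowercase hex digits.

Key decimal bytes [169, 69] = a9 45 is 2 bytes ≤ B = 3; zero-pad to 3 bytes: K' = a9 45 00.
K' ⊕ ipad = 9f 73 36.  K' ⊕ opad = f5 19 5c.
Inner input = (K'⊕ipad) ∥ m = 9f 73 36 ∥ a3.
Inner hash: even-index sum = 213 mod 256 = 213; odd-index sum = 278 mod 256 = 22 → d5 16.
Outer input = (K'⊕opad) ∥ inner = f5 19 5c ∥ d5 16.
Outer hash (tag): even-index sum = 359 mod 256 = 103; odd-index sum = 238 mod 256 = 238 → 67 ee.

67ee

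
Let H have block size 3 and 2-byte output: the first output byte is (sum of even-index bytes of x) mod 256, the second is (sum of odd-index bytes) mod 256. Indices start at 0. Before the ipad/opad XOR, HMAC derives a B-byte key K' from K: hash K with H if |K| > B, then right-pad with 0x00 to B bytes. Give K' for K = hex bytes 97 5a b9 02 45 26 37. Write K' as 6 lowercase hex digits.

cc8200

|K| = 7 > B = 3, so first hash the key.
H(K): even-index sum = 460 mod 256 = 204; odd-index sum = 130 mod 256 = 130 → cc 82.
Zero-pad H(K) = cc 82 to 3 bytes: K' = cc 82 00.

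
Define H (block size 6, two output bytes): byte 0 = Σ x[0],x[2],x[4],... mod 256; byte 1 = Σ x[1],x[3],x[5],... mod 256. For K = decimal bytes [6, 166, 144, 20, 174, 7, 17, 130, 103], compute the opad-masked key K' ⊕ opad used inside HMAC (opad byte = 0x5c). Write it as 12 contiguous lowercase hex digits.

Key decimal bytes [6, 166, 144, 20, 174, 7, 17, 130, 103] = 06 a6 90 14 ae 07 11 82 67 is 9 bytes > B = 6, so hash it first: H(key) = bc 43, then zero-pad to 6 bytes: K' = bc 43 00 00 00 00.
XOR each byte with 0x5c: bc⊕5c=e0, 43⊕5c=1f, 00⊕5c=5c, 00⊕5c=5c, 00⊕5c=5c, 00⊕5c=5c.

e01f5c5c5c5c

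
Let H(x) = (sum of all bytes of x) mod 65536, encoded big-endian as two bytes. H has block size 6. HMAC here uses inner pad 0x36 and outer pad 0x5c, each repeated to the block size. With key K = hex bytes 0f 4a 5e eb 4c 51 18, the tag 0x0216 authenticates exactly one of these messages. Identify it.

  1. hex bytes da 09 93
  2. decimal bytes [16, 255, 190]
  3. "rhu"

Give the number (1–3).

2

Key hex bytes 0f 4a 5e eb 4c 51 18 is 7 bytes > B = 6, so hash it first: H(key) = 02 57, then zero-pad to 6 bytes: K' = 02 57 00 00 00 00.
K' ⊕ ipad = 34 61 36 36 36 36; K' ⊕ opad = 5e 0b 5c 5c 5c 5c.
m1: inner = H(34 61 36 36 36 36 da 09 93) = 02 e3; tag = H(5e 0b 5c 5c 5c 5c 02 e3) = 02be
m2: inner = H(34 61 36 36 36 36 10 ff be) = 03 3a; tag = H(5e 0b 5c 5c 5c 5c 03 3a) = 0216 ← matches
m3: inner = H(34 61 36 36 36 36 72 68 75) = 02 bc; tag = H(5e 0b 5c 5c 5c 5c 02 bc) = 0297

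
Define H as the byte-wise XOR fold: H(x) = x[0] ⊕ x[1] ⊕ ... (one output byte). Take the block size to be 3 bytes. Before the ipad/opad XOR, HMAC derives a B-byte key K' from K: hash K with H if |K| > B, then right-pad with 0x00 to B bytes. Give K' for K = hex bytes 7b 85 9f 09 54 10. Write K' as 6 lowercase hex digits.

|K| = 6 > B = 3, so first hash the key.
H(K): XOR 7b⊕85⊕9f⊕09⊕54⊕10 = 2c.
Zero-pad H(K) = 2c to 3 bytes: K' = 2c 00 00.

2c0000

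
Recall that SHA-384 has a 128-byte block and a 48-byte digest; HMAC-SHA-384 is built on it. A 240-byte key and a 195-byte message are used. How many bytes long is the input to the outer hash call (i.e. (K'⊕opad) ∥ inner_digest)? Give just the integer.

Key is 240 > 128 bytes, so it is hashed to 48 bytes then zero-padded to 128: |K'| = 128.
Outer input = (K'⊕opad) ∥ H(inner) → 128 + 48 = 176 bytes.

176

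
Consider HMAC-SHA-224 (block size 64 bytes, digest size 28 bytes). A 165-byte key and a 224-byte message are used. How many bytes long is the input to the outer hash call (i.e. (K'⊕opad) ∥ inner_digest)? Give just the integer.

Key is 165 > 64 bytes, so it is hashed to 28 bytes then zero-padded to 64: |K'| = 64.
Outer input = (K'⊕opad) ∥ H(inner) → 64 + 28 = 92 bytes.

92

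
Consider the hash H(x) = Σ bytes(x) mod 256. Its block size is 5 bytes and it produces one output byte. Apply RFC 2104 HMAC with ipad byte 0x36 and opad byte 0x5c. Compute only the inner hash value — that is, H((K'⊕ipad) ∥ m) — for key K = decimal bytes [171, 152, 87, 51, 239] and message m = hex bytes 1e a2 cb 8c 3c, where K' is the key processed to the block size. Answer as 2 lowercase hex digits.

dd

Key decimal bytes [171, 152, 87, 51, 239] = ab 98 57 33 ef is exactly B = 5 bytes: K' = ab 98 57 33 ef.
K' ⊕ ipad = 9d ae 61 05 d9.
Inner input = 9d ae 61 05 d9 ∥ 1e a2 cb 8c 3c.
Inner hash: sum = 157+174+97+5+217+30+162+203+140+60 = 1245; mod 256 = 221 → dd.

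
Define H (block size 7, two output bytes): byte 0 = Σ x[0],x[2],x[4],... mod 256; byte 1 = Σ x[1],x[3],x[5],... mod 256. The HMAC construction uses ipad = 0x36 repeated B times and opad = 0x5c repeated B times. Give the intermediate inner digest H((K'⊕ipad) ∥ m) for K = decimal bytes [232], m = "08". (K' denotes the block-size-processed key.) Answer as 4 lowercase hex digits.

Key decimal bytes [232] = e8 is 1 byte ≤ B = 7; zero-pad to 7 bytes: K' = e8 00 00 00 00 00 00.
K' ⊕ ipad = de 36 36 36 36 36 36.
Inner input = de 36 36 36 36 36 36 ∥ 30 38.
Inner hash: even-index sum = 440 mod 256 = 184; odd-index sum = 210 mod 256 = 210 → b8 d2.

b8d2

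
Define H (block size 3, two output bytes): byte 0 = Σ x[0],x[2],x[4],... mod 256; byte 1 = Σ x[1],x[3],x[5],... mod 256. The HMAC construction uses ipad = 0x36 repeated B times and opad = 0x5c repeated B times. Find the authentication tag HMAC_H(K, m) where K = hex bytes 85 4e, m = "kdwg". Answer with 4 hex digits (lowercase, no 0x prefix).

Key hex bytes 85 4e is 2 bytes ≤ B = 3; zero-pad to 3 bytes: K' = 85 4e 00.
K' ⊕ ipad = b3 78 36.  K' ⊕ opad = d9 12 5c.
Inner input = (K'⊕ipad) ∥ m = b3 78 36 ∥ 6b 64 77 67.
Inner hash: even-index sum = 436 mod 256 = 180; odd-index sum = 346 mod 256 = 90 → b4 5a.
Outer input = (K'⊕opad) ∥ inner = d9 12 5c ∥ b4 5a.
Outer hash (tag): even-index sum = 399 mod 256 = 143; odd-index sum = 198 mod 256 = 198 → 8f c6.

8fc6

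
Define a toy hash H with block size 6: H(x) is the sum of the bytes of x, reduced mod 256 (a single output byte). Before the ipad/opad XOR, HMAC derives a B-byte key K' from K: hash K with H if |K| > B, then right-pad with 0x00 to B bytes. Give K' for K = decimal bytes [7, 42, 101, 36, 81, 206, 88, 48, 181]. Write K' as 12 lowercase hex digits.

|K| = 9 > B = 6, so first hash the key.
H(K): sum = 7+42+101+36+81+206+88+48+181 = 790; mod 256 = 22 → 16.
Zero-pad H(K) = 16 to 6 bytes: K' = 16 00 00 00 00 00.

160000000000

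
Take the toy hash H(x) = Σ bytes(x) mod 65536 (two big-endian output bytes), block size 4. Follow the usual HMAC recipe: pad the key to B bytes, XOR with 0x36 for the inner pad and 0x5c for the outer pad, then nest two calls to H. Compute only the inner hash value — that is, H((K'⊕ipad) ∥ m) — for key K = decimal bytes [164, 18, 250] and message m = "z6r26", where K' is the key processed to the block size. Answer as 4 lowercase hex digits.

Key decimal bytes [164, 18, 250] = a4 12 fa is 3 bytes ≤ B = 4; zero-pad to 4 bytes: K' = a4 12 fa 00.
K' ⊕ ipad = 92 24 cc 36.
Inner input = 92 24 cc 36 ∥ 7a 36 72 32 36.
Inner hash: sum = 146+36+204+54+122+54+114+50+54 = 834 → 03 42.

0342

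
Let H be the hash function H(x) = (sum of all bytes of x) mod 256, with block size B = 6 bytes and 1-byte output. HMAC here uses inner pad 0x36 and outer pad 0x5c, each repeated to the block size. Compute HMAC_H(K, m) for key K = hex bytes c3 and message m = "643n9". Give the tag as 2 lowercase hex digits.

Key hex bytes c3 is 1 byte ≤ B = 6; zero-pad to 6 bytes: K' = c3 00 00 00 00 00.
K' ⊕ ipad = f5 36 36 36 36 36.  K' ⊕ opad = 9f 5c 5c 5c 5c 5c.
Inner input = (K'⊕ipad) ∥ m = f5 36 36 36 36 36 ∥ 36 34 33 6e 39.
Inner hash: sum = 245+54+54+54+54+54+54+52+51+110+57 = 839; mod 256 = 71 → 47.
Outer input = (K'⊕opad) ∥ inner = 9f 5c 5c 5c 5c 5c ∥ 47.
Outer hash (tag): sum = 159+92+92+92+92+92+71 = 690; mod 256 = 178 → b2.

b2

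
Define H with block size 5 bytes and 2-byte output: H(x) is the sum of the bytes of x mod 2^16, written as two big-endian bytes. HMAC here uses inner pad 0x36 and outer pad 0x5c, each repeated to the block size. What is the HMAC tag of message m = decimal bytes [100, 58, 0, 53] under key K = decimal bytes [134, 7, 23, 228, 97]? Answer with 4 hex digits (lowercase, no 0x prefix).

0375

Key decimal bytes [134, 7, 23, 228, 97] = 86 07 17 e4 61 is exactly B = 5 bytes: K' = 86 07 17 e4 61.
K' ⊕ ipad = b0 31 21 d2 57.  K' ⊕ opad = da 5b 4b b8 3d.
Inner input = (K'⊕ipad) ∥ m = b0 31 21 d2 57 ∥ 64 3a 00 35.
Inner hash: sum = 176+49+33+210+87+100+58+0+53 = 766 → 02 fe.
Outer input = (K'⊕opad) ∥ inner = da 5b 4b b8 3d ∥ 02 fe.
Outer hash (tag): sum = 218+91+75+184+61+2+254 = 885 → 03 75.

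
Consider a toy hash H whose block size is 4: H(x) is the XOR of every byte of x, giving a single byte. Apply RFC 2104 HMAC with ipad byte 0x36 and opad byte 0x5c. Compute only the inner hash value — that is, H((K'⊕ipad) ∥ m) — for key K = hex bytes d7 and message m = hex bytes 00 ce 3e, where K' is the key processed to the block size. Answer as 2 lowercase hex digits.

Key hex bytes d7 is 1 byte ≤ B = 4; zero-pad to 4 bytes: K' = d7 00 00 00.
K' ⊕ ipad = e1 36 36 36.
Inner input = e1 36 36 36 ∥ 00 ce 3e.
Inner hash: XOR e1⊕36⊕36⊕36⊕00⊕ce⊕3e = 27.

27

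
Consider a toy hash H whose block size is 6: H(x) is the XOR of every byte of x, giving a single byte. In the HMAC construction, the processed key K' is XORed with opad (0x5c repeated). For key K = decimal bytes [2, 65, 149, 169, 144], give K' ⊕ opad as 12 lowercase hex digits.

5e1dc9f5cc5c

Key decimal bytes [2, 65, 149, 169, 144] = 02 41 95 a9 90 is 5 bytes ≤ B = 6; zero-pad to 6 bytes: K' = 02 41 95 a9 90 00.
XOR each byte with 0x5c: 02⊕5c=5e, 41⊕5c=1d, 95⊕5c=c9, a9⊕5c=f5, 90⊕5c=cc, 00⊕5c=5c.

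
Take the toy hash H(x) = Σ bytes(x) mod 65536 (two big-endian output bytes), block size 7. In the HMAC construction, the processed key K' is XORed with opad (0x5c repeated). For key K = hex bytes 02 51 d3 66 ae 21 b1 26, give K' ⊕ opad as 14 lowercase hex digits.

5f6e5c5c5c5c5c

Key hex bytes 02 51 d3 66 ae 21 b1 26 is 8 bytes > B = 7, so hash it first: H(key) = 03 32, then zero-pad to 7 bytes: K' = 03 32 00 00 00 00 00.
XOR each byte with 0x5c: 03⊕5c=5f, 32⊕5c=6e, 00⊕5c=5c, 00⊕5c=5c, 00⊕5c=5c, 00⊕5c=5c, 00⊕5c=5c.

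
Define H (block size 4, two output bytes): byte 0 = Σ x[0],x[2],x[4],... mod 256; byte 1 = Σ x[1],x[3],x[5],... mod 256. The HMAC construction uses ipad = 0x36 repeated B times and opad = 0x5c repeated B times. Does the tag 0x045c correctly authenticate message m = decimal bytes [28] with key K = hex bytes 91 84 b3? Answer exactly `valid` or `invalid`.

invalid

Key hex bytes 91 84 b3 is 3 bytes ≤ B = 4; zero-pad to 4 bytes: K' = 91 84 b3 00.
K' ⊕ ipad = a7 b2 85 36; K' ⊕ opad = cd d8 ef 5c.
Inner hash: even-index sum = 328 mod 256 = 72; odd-index sum = 232 mod 256 = 232 → 48 e8.
Outer hash (recomputed tag): even-index sum = 516 mod 256 = 4; odd-index sum = 540 mod 256 = 28 → 04 1c.
Recomputed tag = 041c; claimed = 045c → mismatch.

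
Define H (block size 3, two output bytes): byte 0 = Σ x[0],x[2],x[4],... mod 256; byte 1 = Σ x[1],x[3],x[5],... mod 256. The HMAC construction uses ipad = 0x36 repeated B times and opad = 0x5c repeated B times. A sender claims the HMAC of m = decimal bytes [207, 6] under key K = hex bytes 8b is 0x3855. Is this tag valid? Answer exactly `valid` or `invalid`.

valid

Key hex bytes 8b is 1 byte ≤ B = 3; zero-pad to 3 bytes: K' = 8b 00 00.
K' ⊕ ipad = bd 36 36; K' ⊕ opad = d7 5c 5c.
Inner hash: even-index sum = 249 mod 256 = 249; odd-index sum = 261 mod 256 = 5 → f9 05.
Outer hash (recomputed tag): even-index sum = 312 mod 256 = 56; odd-index sum = 341 mod 256 = 85 → 38 55.
Recomputed tag = 3855; claimed = 3855 → match.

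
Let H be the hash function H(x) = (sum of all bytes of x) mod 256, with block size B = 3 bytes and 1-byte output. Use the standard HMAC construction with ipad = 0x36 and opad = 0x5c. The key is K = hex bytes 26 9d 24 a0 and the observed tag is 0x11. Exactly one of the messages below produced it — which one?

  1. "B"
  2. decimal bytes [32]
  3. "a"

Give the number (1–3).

3

Key hex bytes 26 9d 24 a0 is 4 bytes > B = 3, so hash it first: H(key) = 87, then zero-pad to 3 bytes: K' = 87 00 00.
K' ⊕ ipad = b1 36 36; K' ⊕ opad = db 5c 5c.
m1: inner = H(b1 36 36 42) = 5f; tag = H(db 5c 5c 5f) = f2
m2: inner = H(b1 36 36 20) = 3d; tag = H(db 5c 5c 3d) = d0
m3: inner = H(b1 36 36 61) = 7e; tag = H(db 5c 5c 7e) = 11 ← matches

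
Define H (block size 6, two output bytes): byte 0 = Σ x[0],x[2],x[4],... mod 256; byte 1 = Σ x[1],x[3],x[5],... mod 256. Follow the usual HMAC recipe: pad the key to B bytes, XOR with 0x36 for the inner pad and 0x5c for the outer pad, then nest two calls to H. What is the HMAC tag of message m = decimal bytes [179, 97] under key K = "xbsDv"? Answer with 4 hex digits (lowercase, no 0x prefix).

Key "xbsDv" = 78 62 73 44 76 is 5 bytes ≤ B = 6; zero-pad to 6 bytes: K' = 78 62 73 44 76 00.
K' ⊕ ipad = 4e 54 45 72 40 36.  K' ⊕ opad = 24 3e 2f 18 2a 5c.
Inner input = (K'⊕ipad) ∥ m = 4e 54 45 72 40 36 ∥ b3 61.
Inner hash: even-index sum = 390 mod 256 = 134; odd-index sum = 349 mod 256 = 93 → 86 5d.
Outer input = (K'⊕opad) ∥ inner = 24 3e 2f 18 2a 5c ∥ 86 5d.
Outer hash (tag): even-index sum = 259 mod 256 = 3; odd-index sum = 271 mod 256 = 15 → 03 0f.

030f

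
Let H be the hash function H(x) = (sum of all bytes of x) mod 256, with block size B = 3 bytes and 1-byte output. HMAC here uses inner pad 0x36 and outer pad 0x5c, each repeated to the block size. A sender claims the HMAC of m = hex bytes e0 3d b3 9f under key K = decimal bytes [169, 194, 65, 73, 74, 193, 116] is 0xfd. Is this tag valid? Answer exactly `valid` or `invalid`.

valid

Key decimal bytes [169, 194, 65, 73, 74, 193, 116] = a9 c2 41 49 4a c1 74 is 7 bytes > B = 3, so hash it first: H(key) = 74, then zero-pad to 3 bytes: K' = 74 00 00.
K' ⊕ ipad = 42 36 36; K' ⊕ opad = 28 5c 5c.
Inner hash: sum = 66+54+54+224+61+179+159 = 797; mod 256 = 29 → 1d.
Outer hash (recomputed tag): sum = 40+92+92+29 = 253 → fd.
Recomputed tag = fd; claimed = fd → match.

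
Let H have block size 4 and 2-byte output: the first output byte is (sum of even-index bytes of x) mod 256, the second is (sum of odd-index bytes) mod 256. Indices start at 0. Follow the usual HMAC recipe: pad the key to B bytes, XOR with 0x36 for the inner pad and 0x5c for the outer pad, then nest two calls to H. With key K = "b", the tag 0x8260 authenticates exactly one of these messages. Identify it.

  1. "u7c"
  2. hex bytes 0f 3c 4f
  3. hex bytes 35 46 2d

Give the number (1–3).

2

Key "b" = 62 is 1 byte ≤ B = 4; zero-pad to 4 bytes: K' = 62 00 00 00.
K' ⊕ ipad = 54 36 36 36; K' ⊕ opad = 3e 5c 5c 5c.
m1: inner = H(54 36 36 36 75 37 63) = 62 a3; tag = H(3e 5c 5c 5c 62 a3) = fc5b
m2: inner = H(54 36 36 36 0f 3c 4f) = e8 a8; tag = H(3e 5c 5c 5c e8 a8) = 8260 ← matches
m3: inner = H(54 36 36 36 35 46 2d) = ec b2; tag = H(3e 5c 5c 5c ec b2) = 866a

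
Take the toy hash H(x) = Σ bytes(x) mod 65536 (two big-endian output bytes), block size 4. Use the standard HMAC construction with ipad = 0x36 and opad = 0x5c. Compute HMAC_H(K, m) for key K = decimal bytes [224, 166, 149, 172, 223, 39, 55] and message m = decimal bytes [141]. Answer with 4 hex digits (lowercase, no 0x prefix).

Key decimal bytes [224, 166, 149, 172, 223, 39, 55] = e0 a6 95 ac df 27 37 is 7 bytes > B = 4, so hash it first: H(key) = 04 04, then zero-pad to 4 bytes: K' = 04 04 00 00.
K' ⊕ ipad = 32 32 36 36.  K' ⊕ opad = 58 58 5c 5c.
Inner input = (K'⊕ipad) ∥ m = 32 32 36 36 ∥ 8d.
Inner hash: sum = 50+50+54+54+141 = 349 → 01 5d.
Outer input = (K'⊕opad) ∥ inner = 58 58 5c 5c ∥ 01 5d.
Outer hash (tag): sum = 88+88+92+92+1+93 = 454 → 01 c6.

01c6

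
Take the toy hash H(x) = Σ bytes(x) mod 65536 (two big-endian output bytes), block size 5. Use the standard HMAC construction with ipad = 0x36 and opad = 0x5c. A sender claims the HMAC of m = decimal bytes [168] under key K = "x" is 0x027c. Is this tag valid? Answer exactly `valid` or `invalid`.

invalid

Key "x" = 78 is 1 byte ≤ B = 5; zero-pad to 5 bytes: K' = 78 00 00 00 00.
K' ⊕ ipad = 4e 36 36 36 36; K' ⊕ opad = 24 5c 5c 5c 5c.
Inner hash: sum = 78+54+54+54+54+168 = 462 → 01 ce.
Outer hash (recomputed tag): sum = 36+92+92+92+92+1+206 = 611 → 02 63.
Recomputed tag = 0263; claimed = 027c → mismatch.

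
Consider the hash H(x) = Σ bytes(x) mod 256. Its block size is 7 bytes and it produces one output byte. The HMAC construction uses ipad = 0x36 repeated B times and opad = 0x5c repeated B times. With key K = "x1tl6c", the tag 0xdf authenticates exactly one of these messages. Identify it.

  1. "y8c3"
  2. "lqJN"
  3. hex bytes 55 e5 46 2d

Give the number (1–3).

Key "x1tl6c" = 78 31 74 6c 36 63 is 6 bytes ≤ B = 7; zero-pad to 7 bytes: K' = 78 31 74 6c 36 63 00.
K' ⊕ ipad = 4e 07 42 5a 00 55 36; K' ⊕ opad = 24 6d 28 30 6a 3f 5c.
m1: inner = H(4e 07 42 5a 00 55 36 79 38 63 33) = c3; tag = H(24 6d 28 30 6a 3f 5c c3) = b1
m2: inner = H(4e 07 42 5a 00 55 36 6c 71 4a 4e) = f1; tag = H(24 6d 28 30 6a 3f 5c f1) = df ← matches
m3: inner = H(4e 07 42 5a 00 55 36 55 e5 46 2d) = 29; tag = H(24 6d 28 30 6a 3f 5c 29) = 17

2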